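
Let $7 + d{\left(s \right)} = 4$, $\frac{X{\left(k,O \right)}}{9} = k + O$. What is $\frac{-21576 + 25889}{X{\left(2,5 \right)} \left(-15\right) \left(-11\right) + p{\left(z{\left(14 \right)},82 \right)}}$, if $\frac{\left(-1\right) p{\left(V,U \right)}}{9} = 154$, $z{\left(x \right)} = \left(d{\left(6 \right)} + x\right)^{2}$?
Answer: $\frac{4313}{9009} \approx 0.47874$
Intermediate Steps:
$X{\left(k,O \right)} = 9 O + 9 k$ ($X{\left(k,O \right)} = 9 \left(k + O\right) = 9 \left(O + k\right) = 9 O + 9 k$)
$d{\left(s \right)} = -3$ ($d{\left(s \right)} = -7 + 4 = -3$)
$z{\left(x \right)} = \left(-3 + x\right)^{2}$
$p{\left(V,U \right)} = -1386$ ($p{\left(V,U \right)} = \left(-9\right) 154 = -1386$)
$\frac{-21576 + 25889}{X{\left(2,5 \right)} \left(-15\right) \left(-11\right) + p{\left(z{\left(14 \right)},82 \right)}} = \frac{-21576 + 25889}{\left(9 \cdot 5 + 9 \cdot 2\right) \left(-15\right) \left(-11\right) - 1386} = \frac{4313}{\left(45 + 18\right) \left(-15\right) \left(-11\right) - 1386} = \frac{4313}{63 \left(-15\right) \left(-11\right) - 1386} = \frac{4313}{\left(-945\right) \left(-11\right) - 1386} = \frac{4313}{10395 - 1386} = \frac{4313}{9009}$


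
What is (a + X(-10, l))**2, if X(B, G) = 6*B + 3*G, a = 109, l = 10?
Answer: 6241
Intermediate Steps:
X(B, G) = 3*G + 6*B
(a + X(-10, l))**2 = (109 + (3*10 + 6*(-10)))**2 = (109 + (30 - 60))**2 = (109 - 30)**2 = 79**2 = 6241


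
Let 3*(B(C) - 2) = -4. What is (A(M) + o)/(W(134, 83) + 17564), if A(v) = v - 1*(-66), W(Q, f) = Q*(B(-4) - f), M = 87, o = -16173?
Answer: -24030/9797 ≈ -2.4528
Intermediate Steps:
B(C) = ⅔ (B(C) = 2 + (⅓)*(-4) = 2 - 4/3 = ⅔)
W(Q, f) = Q*(⅔ - f)
A(v) = 66 + v (A(v) = v + 66 = 66 + v)
(A(M) + o)/(W(134, 83) + 17564) = ((66 + 87) - 16173)/((⅓)*134*(2 - 3*83) + 17564) = (153 - 16173)/((⅓)*134*(2 - 249) + 17564) = -16020/((⅓)*134*(-247) + 17564) = -16020/(-33098/3 + 17564) = -16020/19594/3 = -16020*3/19594 = -24030/9797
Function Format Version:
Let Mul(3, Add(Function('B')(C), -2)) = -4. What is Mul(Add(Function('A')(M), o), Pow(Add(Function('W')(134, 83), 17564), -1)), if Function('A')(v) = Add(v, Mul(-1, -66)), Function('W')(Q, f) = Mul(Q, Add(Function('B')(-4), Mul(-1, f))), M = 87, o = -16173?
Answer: Rational(-24030, 9797) ≈ -2.4528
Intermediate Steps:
Function('B')(C) = Rational(2, 3) (Function('B')(C) = Add(2, Mul(Rational(1, 3), -4)) = Add(2, Rational(-4, 3)) = Rational(2, 3))
Function('W')(Q, f) = Mul(Q, Add(Rational(2, 3), Mul(-1, f)))
Function('A')(v) = Add(66, v) (Function('A')(v) = Add(v, 66) = Add(66, v))
Mul(Add(Function('A')(M), o), Pow(Add(Function('W')(134, 83), 17564), -1)) = Mul(Add(Add(66, 87), -16173), Pow(Add(Mul(Rational(1, 3), 134, Add(2, Mul(-3, 83))), 17564), -1)) = Mul(Add(153, -16173), Pow(Add(Mul(Rational(1, 3), 134, Add(2, -249)), 17564), -1)) = Mul(-16020, Pow(Add(Mul(Rational(1, 3), 134, -247), 17564), -1)) = Mul(-16020, Pow(Add(Rational(-33098, 3), 17564), -1)) = Mul(-16020, Pow(Rational(19594, 3), -1)) = Mul(-16020, Rational(3, 19594)) = Rational(-24030, 9797)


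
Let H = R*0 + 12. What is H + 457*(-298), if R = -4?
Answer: -136174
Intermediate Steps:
H = 12 (H = -4*0 + 12 = 0 + 12 = 12)
H + 457*(-298) = 12 + 457*(-298) = 12 - 136186 = -136174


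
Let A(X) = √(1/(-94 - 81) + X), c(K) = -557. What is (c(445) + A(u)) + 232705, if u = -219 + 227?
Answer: 232148 + √9793/35 ≈ 2.3215e+5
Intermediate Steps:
u = 8
A(X) = √(-1/175 + X) (A(X) = √(1/(-175) + X) = √(-1/175 + X))
(c(445) + A(u)) + 232705 = (-557 + √(-7 + 1225*8)/35) + 232705 = (-557 + √(-7 + 9800)/35) + 232705 = (-557 + √9793/35) + 232705 = 232148 + √9793/35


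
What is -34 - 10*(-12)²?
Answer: -1474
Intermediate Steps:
-34 - 10*(-12)² = -34 - 10*144 = -34 - 1440 = -1474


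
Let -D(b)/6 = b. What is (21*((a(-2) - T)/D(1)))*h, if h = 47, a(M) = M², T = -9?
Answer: -4277/2 ≈ -2138.5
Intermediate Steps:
D(b) = -6*b
(21*((a(-2) - T)/D(1)))*h = (21*(((-2)² - 1*(-9))/((-6*1))))*47 = (21*((4 + 9)/(-6)))*47 = (21*(13*(-⅙)))*47 = (21*(-13/6))*47 = -91/2*47 = -4277/2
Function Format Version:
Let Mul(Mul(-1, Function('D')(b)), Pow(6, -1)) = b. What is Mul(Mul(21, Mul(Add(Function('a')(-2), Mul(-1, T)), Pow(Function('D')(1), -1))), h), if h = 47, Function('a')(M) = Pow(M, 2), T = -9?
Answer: Rational(-4277, 2) ≈ -2138.5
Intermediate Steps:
Function('D')(b) = Mul(-6, b)
Mul(Mul(21, Mul(Add(Function('a')(-2), Mul(-1, T)), Pow(Function('D')(1), -1))), h) = Mul(Mul(21, Mul(Add(Pow(-2, 2), Mul(-1, -9)), Pow(Mul(-6, 1), -1))), 47) = Mul(Mul(21, Mul(Add(4, 9), Pow(-6, -1))), 47) = Mul(Mul(21, Mul(13, Rational(-1, 6))), 47) = Mul(Mul(21, Rational(-13, 6)), 47) = Mul(Rational(-91, 2), 47) = Rational(-4277, 2)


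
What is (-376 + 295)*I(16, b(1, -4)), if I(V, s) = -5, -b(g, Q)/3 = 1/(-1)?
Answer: 405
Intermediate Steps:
b(g, Q) = 3 (b(g, Q) = -3/(-1) = -3*(-1) = 3)
(-376 + 295)*I(16, b(1, -4)) = (-376 + 295)*(-5) = -81*(-5) = 405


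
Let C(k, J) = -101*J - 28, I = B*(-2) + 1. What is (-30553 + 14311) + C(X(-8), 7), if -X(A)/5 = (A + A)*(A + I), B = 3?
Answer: -16977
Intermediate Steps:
I = -5 (I = 3*(-2) + 1 = -6 + 1 = -5)
X(A) = -10*A*(-5 + A) (X(A) = -5*(A + A)*(A - 5) = -5*2*A*(-5 + A) = -10*A*(-5 + A))
C(k, J) = -28 - 101*J
(-30553 + 14311) + C(X(-8), 7) = (-30553 + 14311) + (-28 - 101*7) = -16242 + (-28 - 707) = -16242 - 735 = -16977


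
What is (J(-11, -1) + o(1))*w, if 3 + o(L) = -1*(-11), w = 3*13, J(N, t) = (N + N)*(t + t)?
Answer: 2028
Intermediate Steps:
J(N, t) = 4*N*t (J(N, t) = (2*N)*(2*t) = 4*N*t)
w = 39
o(L) = 8 (o(L) = -3 - 1*(-11) = -3 + 11 = 8)
(J(-11, -1) + o(1))*w = (4*(-11)*(-1) + 8)*39 = (44 + 8)*39 = 52*39 = 2028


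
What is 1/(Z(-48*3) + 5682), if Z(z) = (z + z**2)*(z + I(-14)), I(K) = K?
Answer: -1/3247854 ≈ -3.0790e-7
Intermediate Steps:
Z(z) = (-14 + z)*(z + z**2) (Z(z) = (z + z**2)*(z - 14) = (z + z**2)*(-14 + z) = (-14 + z)*(z + z**2))
1/(Z(-48*3) + 5682) = 1/((-48*3)*(-14 + (-48*3)**2 - (-624)*3) + 5682) = 1/(-144*(-14 + (-144)**2 - 13*(-144)) + 5682) = 1/(-144*(-14 + 20736 + 1872) + 5682) = 1/(-144*22594 + 5682) = 1/(-3253536 + 5682) = 1/(-3247854) = -1/3247854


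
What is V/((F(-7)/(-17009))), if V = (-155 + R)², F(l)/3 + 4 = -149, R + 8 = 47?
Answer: 228873104/459 ≈ 4.9863e+5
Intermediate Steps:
R = 39 (R = -8 + 47 = 39)
F(l) = -459 (F(l) = -12 + 3*(-149) = -12 - 447 = -459)
V = 13456 (V = (-155 + 39)² = (-116)² = 13456)
V/((F(-7)/(-17009))) = 13456/((-459/(-17009))) = 13456/((-459*(-1/17009))) = 13456/(459/17009) = 13456*(17009/459) = 228873104/459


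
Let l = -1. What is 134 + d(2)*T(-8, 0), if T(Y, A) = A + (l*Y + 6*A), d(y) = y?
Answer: 150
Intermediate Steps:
T(Y, A) = -Y + 7*A (T(Y, A) = A + (-Y + 6*A) = -Y + 7*A)
134 + d(2)*T(-8, 0) = 134 + 2*(-1*(-8) + 7*0) = 134 + 2*(8 + 0) = 134 + 2*8 = 134 + 16 = 150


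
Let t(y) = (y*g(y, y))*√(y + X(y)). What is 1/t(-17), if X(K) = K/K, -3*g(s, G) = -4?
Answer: 3*I/272 ≈ 0.011029*I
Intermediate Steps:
g(s, G) = 4/3 (g(s, G) = -⅓*(-4) = 4/3)
X(K) = 1
t(y) = 4*y*√(1 + y)/3 (t(y) = (y*(4/3))*√(y + 1) = (4*y/3)*√(1 + y) = 4*y*√(1 + y)/3)
1/t(-17) = 1/((4/3)*(-17)*√(1 - 17)) = 1/((4/3)*(-17)*√(-16)) = 1/((4/3)*(-17)*(4*I)) = 1/(-272*I/3) = 3*I/272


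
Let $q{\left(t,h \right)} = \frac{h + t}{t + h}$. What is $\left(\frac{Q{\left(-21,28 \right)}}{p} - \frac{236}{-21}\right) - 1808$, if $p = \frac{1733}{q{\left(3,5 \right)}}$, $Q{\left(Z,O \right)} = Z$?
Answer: $- \frac{65389997}{36393} \approx -1796.8$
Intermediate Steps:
$q{\left(t,h \right)} = 1$ ($q{\left(t,h \right)} = \frac{h + t}{h + t} = 1$)
$p = 1733$ ($p = \frac{1733}{1} = 1733 \cdot 1 = 1733$)
$\left(\frac{Q{\left(-21,28 \right)}}{p} - \frac{236}{-21}\right) - 1808 = \left(- \frac{21}{1733} - \frac{236}{-21}\right) - 1808 = \left(\left(-21\right) \frac{1}{1733} - - \frac{236}{21}\right) - 1808 = \left(- \frac{21}{1733} + \frac{236}{21}\right) - 1808 = \frac{408547}{36393} - 1808 = - \frac{65389997}{36393}$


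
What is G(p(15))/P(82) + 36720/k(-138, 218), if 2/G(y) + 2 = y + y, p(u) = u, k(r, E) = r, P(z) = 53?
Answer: -4541017/17066 ≈ -266.09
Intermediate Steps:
G(y) = 2/(-2 + 2*y) (G(y) = 2/(-2 + (y + y)) = 2/(-2 + 2*y))
G(p(15))/P(82) + 36720/k(-138, 218) = 1/((-1 + 15)*53) + 36720/(-138) = (1/53)/14 + 36720*(-1/138) = (1/14)*(1/53) - 6120/23 = 1/742 - 6120/23 = -4541017/17066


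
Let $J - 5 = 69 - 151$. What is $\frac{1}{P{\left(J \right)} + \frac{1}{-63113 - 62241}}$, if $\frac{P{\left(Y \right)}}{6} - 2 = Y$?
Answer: $- \frac{125354}{56409301} \approx -0.0022222$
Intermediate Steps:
$J = -77$ ($J = 5 + \left(69 - 151\right) = 5 - 82 = -77$)
$P{\left(Y \right)} = 12 + 6 Y$
$\frac{1}{P{\left(J \right)} + \frac{1}{-63113 - 62241}} = \frac{1}{\left(12 + 6 \left(-77\right)\right) + \frac{1}{-63113 - 62241}} = \frac{1}{\left(12 - 462\right) + \frac{1}{-125354}} = \frac{1}{-450 - \frac{1}{125354}} = \frac{1}{- \frac{56409301}{125354}} = - \frac{125354}{56409301}$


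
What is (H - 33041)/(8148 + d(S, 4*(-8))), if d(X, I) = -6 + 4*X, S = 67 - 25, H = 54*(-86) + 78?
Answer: -37607/8310 ≈ -4.5255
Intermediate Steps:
H = -4566 (H = -4644 + 78 = -4566)
S = 42
(H - 33041)/(8148 + d(S, 4*(-8))) = (-4566 - 33041)/(8148 + (-6 + 4*42)) = -37607/(8148 + (-6 + 168)) = -37607/(8148 + 162) = -37607/8310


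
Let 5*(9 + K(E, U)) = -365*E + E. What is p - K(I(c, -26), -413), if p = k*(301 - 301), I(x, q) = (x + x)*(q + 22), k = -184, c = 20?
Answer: -11639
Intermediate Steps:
I(x, q) = 2*x*(22 + q) (I(x, q) = (2*x)*(22 + q) = 2*x*(22 + q))
p = 0 (p = -184*(301 - 301) = -184*0 = 0)
K(E, U) = -9 - 364*E/5 (K(E, U) = -9 + (-365*E + E)/5 = -9 + (-364*E)/5 = -9 - 364*E/5)
p - K(I(c, -26), -413) = 0 - (-9 - 728*20*(22 - 26)/5) = 0 - (-9 - 728*20*(-4)/5) = 0 - (-9 - 364/5*(-160)) = 0 - (-9 + 11648) = 0 - 1*11639 = 0 - 11639 = -11639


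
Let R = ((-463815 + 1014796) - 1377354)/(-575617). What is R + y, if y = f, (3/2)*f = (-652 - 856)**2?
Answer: 2617982274095/1726851 ≈ 1.5160e+6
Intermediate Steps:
R = 826373/575617 (R = (550981 - 1377354)*(-1/575617) = -826373*(-1/575617) = 826373/575617 ≈ 1.4356)
f = 4548128/3 (f = 2*(-652 - 856)**2/3 = (2/3)*(-1508)**2 = (2/3)*2274064 = 4548128/3 ≈ 1.5160e+6)
y = 4548128/3 ≈ 1.5160e+6
R + y = 826373/575617 + 4548128/3 = 2617982274095/1726851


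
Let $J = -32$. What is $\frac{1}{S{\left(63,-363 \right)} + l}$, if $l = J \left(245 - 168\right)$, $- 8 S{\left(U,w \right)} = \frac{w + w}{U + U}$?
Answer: $- \frac{168}{413831} \approx -0.00040596$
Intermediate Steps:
$S{\left(U,w \right)} = - \frac{w}{8 U}$ ($S{\left(U,w \right)} = - \frac{\left(w + w\right) \frac{1}{U + U}}{8} = - \frac{2 w \frac{1}{2 U}}{8} = - \frac{w \frac{1}{U}}{8} = - \frac{w}{8 U}$)
$l = -2464$ ($l = - 32 \left(245 - 168\right) = \left(-32\right) 77 = -2464$)
$\frac{1}{S{\left(63,-363 \right)} + l} = \frac{1}{\left(- \frac{1}{8}\right) \left(-363\right) \frac{1}{63} - 2464} = \frac{1}{\frac{121}{168} - 2464} = \frac{1}{- \frac{413831}{168}} = - \frac{168}{413831}$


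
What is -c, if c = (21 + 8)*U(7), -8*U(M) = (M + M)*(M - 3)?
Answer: 203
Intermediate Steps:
U(M) = -M*(-3 + M)/4 (U(M) = -(M + M)*(M - 3)/8 = -2*M*(-3 + M)/8 = -M*(-3 + M)/4)
c = -203 (c = (21 + 8)*((¼)*7*(3 - 1*7)) = 29*((¼)*7*(3 - 7)) = 29*((¼)*7*(-4)) = 29*(-7) = -203)
-c = -1*(-203) = 203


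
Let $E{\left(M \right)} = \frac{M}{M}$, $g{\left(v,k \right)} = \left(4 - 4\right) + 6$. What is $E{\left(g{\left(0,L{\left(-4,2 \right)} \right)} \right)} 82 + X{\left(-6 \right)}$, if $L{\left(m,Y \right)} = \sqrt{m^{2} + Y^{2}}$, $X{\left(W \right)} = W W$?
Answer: $118$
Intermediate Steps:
$X{\left(W \right)} = W^{2}$
$L{\left(m,Y \right)} = \sqrt{Y^{2} + m^{2}}$
$g{\left(v,k \right)} = 6$ ($g{\left(v,k \right)} = 0 + 6 = 6$)
$E{\left(M \right)} = 1$
$E{\left(g{\left(0,L{\left(-4,2 \right)} \right)} \right)} 82 + X{\left(-6 \right)} = 1 \cdot 82 + \left(-6\right)^{2} = 82 + 36 = 118$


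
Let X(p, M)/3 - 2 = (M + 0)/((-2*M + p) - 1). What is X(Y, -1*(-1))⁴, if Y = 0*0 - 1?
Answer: 194481/256 ≈ 759.69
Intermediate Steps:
Y = -1 (Y = 0 - 1 = -1)
X(p, M) = 6 + 3*M/(-1 + p - 2*M) (X(p, M) = 6 + 3*((M + 0)/((-2*M + p) - 1)) = 6 + 3*(M/((p - 2*M) - 1)) = 6 + 3*(M/(-1 + p - 2*M)) = 6 + 3*M/(-1 + p - 2*M))
X(Y, -1*(-1))⁴ = (3*(2 - 2*(-1) + 3*(-1*(-1)))/(1 - 1*(-1) + 2*(-1*(-1))))⁴ = (3*(2 + 2 + 3*1)/(1 + 1 + 2*1))⁴ = (3*(2 + 2 + 3)/(1 + 1 + 2))⁴ = (3*7/4)⁴ = (3*(¼)*7)⁴ = (21/4)⁴ = 194481/256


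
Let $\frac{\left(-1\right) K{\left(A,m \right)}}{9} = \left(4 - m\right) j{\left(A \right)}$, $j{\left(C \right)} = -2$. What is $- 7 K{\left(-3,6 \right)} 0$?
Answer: $0$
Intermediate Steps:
$K{\left(A,m \right)} = 72 - 18 m$ ($K{\left(A,m \right)} = - 9 \left(4 - m\right) \left(-2\right) = - 9 \left(-8 + 2 m\right) = 72 - 18 m$)
$- 7 K{\left(-3,6 \right)} 0 = - 7 \left(72 - 108\right) 0 = \left(-7\right) \left(-36\right) 0 = 252 \cdot 0 = 0$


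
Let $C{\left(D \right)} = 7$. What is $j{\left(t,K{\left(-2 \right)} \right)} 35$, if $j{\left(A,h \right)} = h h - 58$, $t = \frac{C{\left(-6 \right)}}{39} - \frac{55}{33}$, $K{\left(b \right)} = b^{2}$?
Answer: $-1470$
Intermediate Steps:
$t = - \frac{58}{39}$ ($t = \frac{7}{39} - \frac{55}{33} = 7 \cdot \frac{1}{39} - \frac{5}{3} = \frac{7}{39} - \frac{5}{3} = - \frac{58}{39} \approx -1.4872$)
$j{\left(A,h \right)} = -58 + h^{2}$ ($j{\left(A,h \right)} = h^{2} - 58 = -58 + h^{2}$)
$j{\left(t,K{\left(-2 \right)} \right)} 35 = \left(-58 + \left(\left(-2\right)^{2}\right)^{2}\right) 35 = \left(-58 + 4^{2}\right) 35 = \left(-58 + 16\right) 35 = \left(-42\right) 35 = -1470$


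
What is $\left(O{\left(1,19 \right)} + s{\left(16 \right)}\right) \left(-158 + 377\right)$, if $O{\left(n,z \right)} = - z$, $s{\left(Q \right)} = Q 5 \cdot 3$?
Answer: $48399$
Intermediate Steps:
$s{\left(Q \right)} = 15 Q$ ($s{\left(Q \right)} = 5 Q 3 = 15 Q$)
$\left(O{\left(1,19 \right)} + s{\left(16 \right)}\right) \left(-158 + 377\right) = \left(\left(-1\right) 19 + 15 \cdot 16\right) \left(-158 + 377\right) = \left(-19 + 240\right) 219 = 221 \cdot 219 = 48399$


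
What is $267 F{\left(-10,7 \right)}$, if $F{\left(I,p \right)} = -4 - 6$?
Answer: $-2670$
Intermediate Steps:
$F{\left(I,p \right)} = -10$
$267 F{\left(-10,7 \right)} = 267 \left(-10\right) = -2670$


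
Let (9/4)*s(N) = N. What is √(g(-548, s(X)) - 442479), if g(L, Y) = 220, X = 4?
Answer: I*√442259 ≈ 665.03*I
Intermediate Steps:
s(N) = 4*N/9
√(g(-548, s(X)) - 442479) = √(220 - 442479) = √(-442259) = I*√442259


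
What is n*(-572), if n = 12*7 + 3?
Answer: -49764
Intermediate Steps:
n = 87 (n = 84 + 3 = 87)
n*(-572) = 87*(-572) = -49764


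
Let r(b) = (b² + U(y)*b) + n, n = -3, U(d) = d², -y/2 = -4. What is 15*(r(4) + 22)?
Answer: 4365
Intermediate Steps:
y = 8 (y = -2*(-4) = 8)
r(b) = -3 + b² + 64*b (r(b) = (b² + 8²*b) - 3 = (b² + 64*b) - 3 = -3 + b² + 64*b)
15*(r(4) + 22) = 15*((-3 + 4² + 64*4) + 22) = 15*((-3 + 16 + 256) + 22) = 15*(269 + 22) = 15*291 = 4365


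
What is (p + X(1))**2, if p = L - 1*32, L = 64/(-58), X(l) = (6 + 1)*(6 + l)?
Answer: 212521/841 ≈ 252.70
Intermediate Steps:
X(l) = 42 + 7*l (X(l) = 7*(6 + l) = 42 + 7*l)
L = -32/29 (L = 64*(-1/58) = -32/29 ≈ -1.1034)
p = -960/29 (p = -32/29 - 1*32 = -32/29 - 32 = -960/29 ≈ -33.103)
(p + X(1))**2 = (-960/29 + (42 + 7*1))**2 = (-960/29 + (42 + 7))**2 = (-960/29 + 49)**2 = (461/29)**2 = 212521/841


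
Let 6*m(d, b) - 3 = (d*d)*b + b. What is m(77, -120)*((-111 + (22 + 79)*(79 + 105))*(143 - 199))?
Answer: 122689759556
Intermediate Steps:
m(d, b) = 1/2 + b/6 + b*d**2/6 (m(d, b) = 1/2 + ((d*d)*b + b)/6 = 1/2 + (d**2*b + b)/6 = 1/2 + (b*d**2 + b)/6 = 1/2 + (b + b*d**2)/6 = 1/2 + (b/6 + b*d**2/6) = 1/2 + b/6 + b*d**2/6)
m(77, -120)*((-111 + (22 + 79)*(79 + 105))*(143 - 199)) = (1/2 + (1/6)*(-120) + (1/6)*(-120)*77**2)*((-111 + (22 + 79)*(79 + 105))*(143 - 199)) = (1/2 - 20 + (1/6)*(-120)*5929)*((-111 + 101*184)*(-56)) = (1/2 - 20 - 118580)*((-111 + 18584)*(-56)) = -4381777127*(-56)/2 = -237199/2*(-1034488) = 122689759556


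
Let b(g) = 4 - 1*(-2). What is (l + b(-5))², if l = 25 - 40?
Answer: 81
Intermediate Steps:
l = -15
b(g) = 6 (b(g) = 4 + 2 = 6)
(l + b(-5))² = (-15 + 6)² = (-9)² = 81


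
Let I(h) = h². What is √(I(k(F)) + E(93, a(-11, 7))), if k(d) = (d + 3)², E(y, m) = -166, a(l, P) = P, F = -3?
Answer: I*√166 ≈ 12.884*I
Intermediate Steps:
k(d) = (3 + d)²
√(I(k(F)) + E(93, a(-11, 7))) = √(((3 - 3)²)² - 166) = √((0²)² - 166) = √(0² - 166) = √(0 - 166) = √(-166) = I*√166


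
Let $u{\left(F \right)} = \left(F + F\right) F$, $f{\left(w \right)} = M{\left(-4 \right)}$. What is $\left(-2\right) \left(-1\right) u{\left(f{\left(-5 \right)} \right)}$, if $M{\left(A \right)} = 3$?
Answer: $36$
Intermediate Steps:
$f{\left(w \right)} = 3$
$u{\left(F \right)} = 2 F^{2}$ ($u{\left(F \right)} = 2 F F = 2 F^{2}$)
$\left(-2\right) \left(-1\right) u{\left(f{\left(-5 \right)} \right)} = \left(-2\right) \left(-1\right) 2 \cdot 3^{2} = 2 \cdot 2 \cdot 9 = 2 \cdot 18 = 36$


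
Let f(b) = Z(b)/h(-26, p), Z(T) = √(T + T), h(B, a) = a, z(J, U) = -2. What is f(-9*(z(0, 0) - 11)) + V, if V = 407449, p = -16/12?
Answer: 407449 - 9*√26/4 ≈ 4.0744e+5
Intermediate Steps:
p = -4/3 (p = -16*1/12 = -4/3 ≈ -1.3333)
Z(T) = √2*√T (Z(T) = √(2*T) = √2*√T)
f(b) = -3*√2*√b/4 (f(b) = (√2*√b)/(-4/3) = (√2*√b)*(-¾) = -3*√2*√b/4)
f(-9*(z(0, 0) - 11)) + V = -3*√2*√(-9*(-2 - 11))/4 + 407449 = -3*√2*√(-9*(-13))/4 + 407449 = -3*√2*√117/4 + 407449 = -3*√2*3*√13/4 + 407449 = -9*√26/4 + 407449 = 407449 - 9*√26/4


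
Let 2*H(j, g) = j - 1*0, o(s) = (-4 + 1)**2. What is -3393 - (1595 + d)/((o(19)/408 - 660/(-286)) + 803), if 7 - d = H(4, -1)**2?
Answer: -4833856703/1423823 ≈ -3395.0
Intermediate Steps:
o(s) = 9 (o(s) = (-3)**2 = 9)
H(j, g) = j/2 (H(j, g) = (j - 1*0)/2 = (j + 0)/2 = j/2)
d = 3 (d = 7 - ((1/2)*4)**2 = 7 - 1*2**2 = 7 - 1*4 = 7 - 4 = 3)
-3393 - (1595 + d)/((o(19)/408 - 660/(-286)) + 803) = -3393 - (1595 + 3)/((9/408 - 660/(-286)) + 803) = -3393 - 1598/((9*(1/408) - 660*(-1/286)) + 803) = -3393 - 1598/((3/136 + 30/13) + 803) = -3393 - 1598/(4119/1768 + 803) = -3393 - 1598/1423823/1768 = -3393 - 1598*1768/1423823 = -3393 - 1*2825264/1423823 = -3393 - 2825264/1423823 = -4833856703/1423823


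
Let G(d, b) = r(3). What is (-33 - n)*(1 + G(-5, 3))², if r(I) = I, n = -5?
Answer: -448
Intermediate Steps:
G(d, b) = 3
(-33 - n)*(1 + G(-5, 3))² = (-33 - 1*(-5))*(1 + 3)² = (-33 + 5)*4² = -28*16 = -448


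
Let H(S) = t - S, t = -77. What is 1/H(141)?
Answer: -1/218 ≈ -0.0045872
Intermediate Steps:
H(S) = -77 - S
1/H(141) = 1/(-77 - 1*141) = 1/(-77 - 141) = 1/(-218) = -1/218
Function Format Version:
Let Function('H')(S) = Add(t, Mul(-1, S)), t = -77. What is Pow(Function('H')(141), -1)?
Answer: Rational(-1, 218) ≈ -0.0045872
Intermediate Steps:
Function('H')(S) = Add(-77, Mul(-1, S))
Pow(Function('H')(141), -1) = Pow(Add(-77, Mul(-1, 141)), -1) = Pow(Add(-77, -141), -1) = Pow(-218, -1) = Rational(-1, 218)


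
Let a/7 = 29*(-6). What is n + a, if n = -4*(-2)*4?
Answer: -1186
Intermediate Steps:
a = -1218 (a = 7*(29*(-6)) = 7*(-174) = -1218)
n = 32 (n = 8*4 = 32)
n + a = 32 - 1218 = -1186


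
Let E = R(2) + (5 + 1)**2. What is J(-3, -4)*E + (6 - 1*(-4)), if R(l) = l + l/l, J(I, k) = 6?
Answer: 244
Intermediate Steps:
R(l) = 1 + l (R(l) = l + 1 = 1 + l)
E = 39 (E = (1 + 2) + (5 + 1)**2 = 3 + 6**2 = 3 + 36 = 39)
J(-3, -4)*E + (6 - 1*(-4)) = 6*39 + (6 - 1*(-4)) = 234 + (6 + 4) = 234 + 10 = 244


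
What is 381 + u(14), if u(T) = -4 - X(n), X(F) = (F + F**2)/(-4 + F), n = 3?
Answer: 389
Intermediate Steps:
X(F) = (F + F**2)/(-4 + F)
u(T) = 8 (u(T) = -4 - 3*(1 + 3)/(-4 + 3) = -4 - 3*4/(-1) = -4 - 3*(-1)*4 = -4 - 1*(-12) = -4 + 12 = 8)
381 + u(14) = 381 + 8 = 389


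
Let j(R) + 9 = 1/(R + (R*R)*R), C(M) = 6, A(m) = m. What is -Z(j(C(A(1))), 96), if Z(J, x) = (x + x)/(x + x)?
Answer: -1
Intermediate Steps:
j(R) = -9 + 1/(R + R³) (j(R) = -9 + 1/(R + (R*R)*R) = -9 + 1/(R + R²*R) = -9 + 1/(R + R³))
Z(J, x) = 1 (Z(J, x) = (2*x)/((2*x)) = (2*x)*(1/(2*x)) = 1)
-Z(j(C(A(1))), 96) = -1*1 = -1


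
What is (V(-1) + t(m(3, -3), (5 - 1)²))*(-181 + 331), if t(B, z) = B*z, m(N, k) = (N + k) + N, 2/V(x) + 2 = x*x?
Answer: 6900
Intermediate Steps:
V(x) = 2/(-2 + x²) (V(x) = 2/(-2 + x*x) = 2/(-2 + x²))
m(N, k) = k + 2*N
(V(-1) + t(m(3, -3), (5 - 1)²))*(-181 + 331) = (2/(-2 + (-1)²) + (-3 + 2*3)*(5 - 1)²)*(-181 + 331) = (2/(-2 + 1) + (-3 + 6)*4²)*150 = (2/(-1) + 3*16)*150 = (2*(-1) + 48)*150 = (-2 + 48)*150 = 46*150 = 6900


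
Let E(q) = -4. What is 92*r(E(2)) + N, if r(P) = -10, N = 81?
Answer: -839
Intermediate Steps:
92*r(E(2)) + N = 92*(-10) + 81 = -920 + 81 = -839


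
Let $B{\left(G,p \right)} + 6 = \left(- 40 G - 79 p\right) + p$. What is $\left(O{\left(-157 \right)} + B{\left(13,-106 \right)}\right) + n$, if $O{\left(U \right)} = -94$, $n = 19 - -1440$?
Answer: $9107$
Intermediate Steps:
$n = 1459$ ($n = 19 + 1440 = 1459$)
$B{\left(G,p \right)} = -6 - 78 p - 40 G$ ($B{\left(G,p \right)} = -6 + \left(\left(- 40 G - 79 p\right) + p\right) = -6 + \left(\left(- 79 p - 40 G\right) + p\right) = -6 - \left(40 G + 78 p\right) = -6 - 78 p - 40 G$)
$\left(O{\left(-157 \right)} + B{\left(13,-106 \right)}\right) + n = \left(-94 - -7742\right) + 1459 = \left(-94 + 7742\right) + 1459 = 7648 + 1459 = 9107$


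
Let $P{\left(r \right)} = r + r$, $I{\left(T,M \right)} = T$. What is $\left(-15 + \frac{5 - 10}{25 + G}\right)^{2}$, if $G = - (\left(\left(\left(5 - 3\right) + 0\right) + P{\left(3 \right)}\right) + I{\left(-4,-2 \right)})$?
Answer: $\frac{102400}{441} \approx 232.2$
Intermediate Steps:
$P{\left(r \right)} = 2 r$
$G = -4$ ($G = - (\left(\left(\left(5 - 3\right) + 0\right) + 2 \cdot 3\right) - 4) = - (\left(\left(2 + 0\right) + 6\right) - 4) = - (\left(2 + 6\right) - 4) = - (8 - 4) = \left(-1\right) 4 = -4$)
$\left(-15 + \frac{5 - 10}{25 + G}\right)^{2} = \left(-15 + \frac{5 - 10}{25 - 4}\right)^{2} = \left(-15 - \frac{5}{21}\right)^{2} = \left(- \frac{320}{21}\right)^{2} = \frac{102400}{441}$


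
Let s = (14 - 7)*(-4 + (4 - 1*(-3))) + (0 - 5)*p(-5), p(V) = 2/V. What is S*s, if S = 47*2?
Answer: 2162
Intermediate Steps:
s = 23 (s = (14 - 7)*(-4 + (4 - 1*(-3))) + (0 - 5)*(2/(-5)) = 7*(-4 + (4 + 3)) - 10*(-1)/5 = 7*(-4 + 7) - 5*(-⅖) = 7*3 + 2 = 21 + 2 = 23)
S = 94
S*s = 94*23 = 2162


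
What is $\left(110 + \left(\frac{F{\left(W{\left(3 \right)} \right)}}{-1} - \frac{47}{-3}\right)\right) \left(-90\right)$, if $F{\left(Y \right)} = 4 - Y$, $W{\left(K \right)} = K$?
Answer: $-11220$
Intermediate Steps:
$\left(110 + \left(\frac{F{\left(W{\left(3 \right)} \right)}}{-1} - \frac{47}{-3}\right)\right) \left(-90\right) = \left(110 + \left(\frac{4 - 3}{-1} - \frac{47}{-3}\right)\right) \left(-90\right) = \left(110 + \left(\left(4 - 3\right) \left(-1\right) - - \frac{47}{3}\right)\right) \left(-90\right) = \left(110 + \left(1 \left(-1\right) + \frac{47}{3}\right)\right) \left(-90\right) = \left(110 + \left(-1 + \frac{47}{3}\right)\right) \left(-90\right) = \left(110 + \frac{44}{3}\right) \left(-90\right) = \frac{374}{3} \left(-90\right) = -11220$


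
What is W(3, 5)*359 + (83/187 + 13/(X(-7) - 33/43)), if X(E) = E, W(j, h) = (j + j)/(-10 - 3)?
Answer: -135533075/811954 ≈ -166.92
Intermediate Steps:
W(j, h) = -2*j/13 (W(j, h) = (2*j)/(-13) = (2*j)*(-1/13) = -2*j/13)
W(3, 5)*359 + (83/187 + 13/(X(-7) - 33/43)) = -2/13*3*359 + (83/187 + 13/(-7 - 33/43)) = -6/13*359 + (83*(1/187) + 13/(-7 - 33*1/43)) = -2154/13 + (83/187 + 13/(-7 - 33/43)) = -2154/13 + (83/187 + 13/(-334/43)) = -2154/13 + (83/187 + 13*(-43/334)) = -2154/13 + (83/187 - 559/334) = -2154/13 - 76811/62458 = -135533075/811954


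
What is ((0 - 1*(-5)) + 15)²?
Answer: 400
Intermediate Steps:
((0 - 1*(-5)) + 15)² = ((0 + 5) + 15)² = (5 + 15)² = 20² = 400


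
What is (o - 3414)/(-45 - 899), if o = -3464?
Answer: 3439/472 ≈ 7.2860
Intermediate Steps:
(o - 3414)/(-45 - 899) = (-3464 - 3414)/(-45 - 899) = -6878/(-944) = -6878*(-1/944) = 3439/472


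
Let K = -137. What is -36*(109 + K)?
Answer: 1008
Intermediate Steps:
-36*(109 + K) = -36*(109 - 137) = -36*(-28) = 1008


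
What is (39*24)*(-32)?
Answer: -29952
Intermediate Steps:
(39*24)*(-32) = 936*(-32) = -29952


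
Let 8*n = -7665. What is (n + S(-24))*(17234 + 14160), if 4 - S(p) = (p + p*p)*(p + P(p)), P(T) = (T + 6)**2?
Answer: -20915200801/4 ≈ -5.2288e+9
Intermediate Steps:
n = -7665/8 (n = (1/8)*(-7665) = -7665/8 ≈ -958.13)
P(T) = (6 + T)**2
S(p) = 4 - (p + p**2)*(p + (6 + p)**2) (S(p) = 4 - (p + p*p)*(p + (6 + p)**2) = 4 - (p + p**2)*(p + (6 + p)**2))
(n + S(-24))*(17234 + 14160) = (-7665/8 + (4 - 1*(-24)**4 - 49*(-24)**2 - 36*(-24) - 14*(-24)**3))*(17234 + 14160) = (-7665/8 + (4 - 1*331776 - 49*576 + 864 - 14*(-13824)))*31394 = (-7665/8 + (4 - 331776 - 28224 + 864 + 193536))*31394 = (-7665/8 - 165596)*31394 = -1332433/8*31394 = -20915200801/4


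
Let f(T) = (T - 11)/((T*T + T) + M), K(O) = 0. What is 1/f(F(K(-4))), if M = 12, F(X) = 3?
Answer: -3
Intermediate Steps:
f(T) = (-11 + T)/(12 + T + T**2) (f(T) = (T - 11)/((T*T + T) + 12) = (-11 + T)/((T**2 + T) + 12) = (-11 + T)/((T + T**2) + 12) = (-11 + T)/(12 + T + T**2))
1/f(F(K(-4))) = 1/((-11 + 3)/(12 + 3 + 3**2)) = 1/(-8/(12 + 3 + 9)) = 1/(-8/24) = 1/((1/24)*(-8)) = 1/(-1/3) = -3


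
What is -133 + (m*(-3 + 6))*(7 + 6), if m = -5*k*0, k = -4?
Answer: -133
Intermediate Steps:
m = 0 (m = -5*(-4)*0 = 20*0 = 0)
-133 + (m*(-3 + 6))*(7 + 6) = -133 + (0*(-3 + 6))*(7 + 6) = -133 + (0*3)*13 = -133 + 0*13 = -133 + 0 = -133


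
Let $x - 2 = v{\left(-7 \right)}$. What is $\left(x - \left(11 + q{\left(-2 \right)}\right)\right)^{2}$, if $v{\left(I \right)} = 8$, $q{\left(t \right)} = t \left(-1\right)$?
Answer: $9$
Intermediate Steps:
$q{\left(t \right)} = - t$
$x = 10$ ($x = 2 + 8 = 10$)
$\left(x - \left(11 + q{\left(-2 \right)}\right)\right)^{2} = \left(10 - \left(11 - -2\right)\right)^{2} = \left(10 - 13\right)^{2} = \left(-3\right)^{2} = 9$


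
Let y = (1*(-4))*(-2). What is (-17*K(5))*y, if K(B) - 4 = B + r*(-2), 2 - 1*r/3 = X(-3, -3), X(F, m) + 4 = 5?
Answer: -408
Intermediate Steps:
X(F, m) = 1 (X(F, m) = -4 + 5 = 1)
r = 3 (r = 6 - 3*1 = 6 - 3 = 3)
K(B) = -2 + B (K(B) = 4 + (B + 3*(-2)) = 4 + (B - 6) = 4 + (-6 + B) = -2 + B)
y = 8 (y = -4*(-2) = 8)
(-17*K(5))*y = -17*(-2 + 5)*8 = -17*3*8 = -51*8 = -408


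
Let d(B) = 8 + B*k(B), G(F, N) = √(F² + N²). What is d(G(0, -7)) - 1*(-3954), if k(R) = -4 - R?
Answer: 3885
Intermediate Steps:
d(B) = 8 + B*(-4 - B)
d(G(0, -7)) - 1*(-3954) = (8 - √(0² + (-7)²)*(4 + √(0² + (-7)²))) - 1*(-3954) = (8 - √(0 + 49)*(4 + √(0 + 49))) + 3954 = (8 - √49*(4 + √49)) + 3954 = (8 - 1*7*(4 + 7)) + 3954 = (8 - 1*7*11) + 3954 = (8 - 77) + 3954 = -69 + 3954 = 3885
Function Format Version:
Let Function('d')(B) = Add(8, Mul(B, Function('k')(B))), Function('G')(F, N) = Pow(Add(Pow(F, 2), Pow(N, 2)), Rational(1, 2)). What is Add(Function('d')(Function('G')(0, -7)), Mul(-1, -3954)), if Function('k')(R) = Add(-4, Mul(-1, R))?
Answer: 3885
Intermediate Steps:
Function('d')(B) = Add(8, Mul(B, Add(-4, Mul(-1, B))))
Add(Function('d')(Function('G')(0, -7)), Mul(-1, -3954)) = Add(Add(8, Mul(-1, Pow(Add(Pow(0, 2), Pow(-7, 2)), Rational(1, 2)), Add(4, Pow(Add(Pow(0, 2), Pow(-7, 2)), Rational(1, 2))))), Mul(-1, -3954)) = Add(Add(8, Mul(-1, Pow(Add(0, 49), Rational(1, 2)), Add(4, Pow(Add(0, 49), Rational(1, 2))))), 3954) = Add(Add(8, Mul(-1, Pow(49, Rational(1, 2)), Add(4, Pow(49, Rational(1, 2))))), 3954) = Add(Add(8, Mul(-1, 7, Add(4, 7))), 3954) = Add(Add(8, Mul(-1, 7, 11)), 3954) = Add(Add(8, -77), 3954) = Add(-69, 3954) = 3885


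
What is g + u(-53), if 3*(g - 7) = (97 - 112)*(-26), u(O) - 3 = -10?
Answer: 130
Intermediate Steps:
u(O) = -7 (u(O) = 3 - 10 = -7)
g = 137 (g = 7 + ((97 - 112)*(-26))/3 = 7 + (-15*(-26))/3 = 7 + (1/3)*390 = 7 + 130 = 137)
g + u(-53) = 137 - 7 = 130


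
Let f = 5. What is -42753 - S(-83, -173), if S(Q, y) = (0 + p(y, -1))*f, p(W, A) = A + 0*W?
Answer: -42748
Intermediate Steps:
p(W, A) = A (p(W, A) = A + 0 = A)
S(Q, y) = -5 (S(Q, y) = (0 - 1)*5 = -1*5 = -5)
-42753 - S(-83, -173) = -42753 - 1*(-5) = -42753 + 5 = -42748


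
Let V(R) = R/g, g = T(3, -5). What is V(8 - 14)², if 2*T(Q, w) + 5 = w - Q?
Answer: 144/169 ≈ 0.85207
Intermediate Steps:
T(Q, w) = -5/2 + w/2 - Q/2 (T(Q, w) = -5/2 + (w - Q)/2 = -5/2 + (w/2 - Q/2) = -5/2 + w/2 - Q/2)
g = -13/2 (g = -5/2 + (½)*(-5) - ½*3 = -5/2 - 5/2 - 3/2 = -13/2 ≈ -6.5000)
V(R) = -2*R/13 (V(R) = R/(-13/2) = R*(-2/13) = -2*R/13)
V(8 - 14)² = (-2*(8 - 14)/13)² = (-2/13*(-6))² = (12/13)² = 144/169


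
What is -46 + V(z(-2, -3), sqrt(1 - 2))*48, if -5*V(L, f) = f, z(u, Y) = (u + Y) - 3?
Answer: -46 - 48*I/5 ≈ -46.0 - 9.6*I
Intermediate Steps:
z(u, Y) = -3 + Y + u (z(u, Y) = (Y + u) - 3 = -3 + Y + u)
V(L, f) = -f/5
-46 + V(z(-2, -3), sqrt(1 - 2))*48 = -46 - sqrt(1 - 2)/5*48 = -46 - I/5*48 = -46 - 48*I/5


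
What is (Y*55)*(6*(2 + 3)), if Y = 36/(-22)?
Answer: -2700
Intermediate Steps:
Y = -18/11 (Y = 36*(-1/22) = -18/11 ≈ -1.6364)
(Y*55)*(6*(2 + 3)) = (-18/11*55)*(6*(2 + 3)) = -540*5 = -90*30 = -2700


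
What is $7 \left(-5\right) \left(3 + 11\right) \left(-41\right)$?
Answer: $20090$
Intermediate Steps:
$7 \left(-5\right) \left(3 + 11\right) \left(-41\right) = \left(-35\right) 14 \left(-41\right) = \left(-490\right) \left(-41\right) = 20090$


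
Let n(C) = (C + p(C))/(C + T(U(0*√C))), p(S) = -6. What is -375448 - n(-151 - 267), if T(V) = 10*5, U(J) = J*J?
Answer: -17270661/46 ≈ -3.7545e+5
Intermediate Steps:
U(J) = J²
T(V) = 50
n(C) = (-6 + C)/(50 + C) (n(C) = (C - 6)/(C + 50) = (-6 + C)/(50 + C))
-375448 - n(-151 - 267) = -375448 - (-6 + (-151 - 267))/(50 + (-151 - 267)) = -375448 - (-6 - 418)/(50 - 418) = -375448 - (-424)/(-368) = -375448 - (-1)*(-424)/368 = -375448 - 1*53/46 = -375448 - 53/46 = -17270661/46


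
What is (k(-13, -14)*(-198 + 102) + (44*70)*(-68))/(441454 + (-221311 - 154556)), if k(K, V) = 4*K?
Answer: -204448/65587 ≈ -3.1172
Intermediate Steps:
(k(-13, -14)*(-198 + 102) + (44*70)*(-68))/(441454 + (-221311 - 154556)) = ((4*(-13))*(-198 + 102) + (44*70)*(-68))/(441454 + (-221311 - 154556)) = (-52*(-96) + 3080*(-68))/(441454 - 375867) = (4992 - 209440)/65587 = -204448*1/65587 = -204448/65587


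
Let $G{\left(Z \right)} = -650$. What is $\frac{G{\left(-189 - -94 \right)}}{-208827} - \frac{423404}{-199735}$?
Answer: $\frac{88548014858}{41710060845} \approx 2.1229$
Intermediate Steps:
$\frac{G{\left(-189 - -94 \right)}}{-208827} - \frac{423404}{-199735} = - \frac{650}{-208827} - \frac{423404}{-199735} = \left(-650\right) \left(- \frac{1}{208827}\right) - - \frac{423404}{199735} = \frac{650}{208827} + \frac{423404}{199735} = \frac{88548014858}{41710060845}$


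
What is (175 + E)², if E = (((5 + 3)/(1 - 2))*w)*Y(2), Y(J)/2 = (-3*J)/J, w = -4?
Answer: 289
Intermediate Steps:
Y(J) = -6 (Y(J) = 2*((-3*J)/J) = 2*(-3) = -6)
E = -192 (E = (((5 + 3)/(1 - 2))*(-4))*(-6) = ((8/(-1))*(-4))*(-6) = ((8*(-1))*(-4))*(-6) = -8*(-4)*(-6) = 32*(-6) = -192)
(175 + E)² = (175 - 192)² = (-17)² = 289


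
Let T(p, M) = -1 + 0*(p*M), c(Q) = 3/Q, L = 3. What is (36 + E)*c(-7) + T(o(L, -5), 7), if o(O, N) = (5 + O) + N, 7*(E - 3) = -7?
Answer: -121/7 ≈ -17.286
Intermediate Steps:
E = 2 (E = 3 + (⅐)*(-7) = 3 - 1 = 2)
o(O, N) = 5 + N + O
T(p, M) = -1 (T(p, M) = -1 + 0*(M*p) = -1 + 0 = -1)
(36 + E)*c(-7) + T(o(L, -5), 7) = (36 + 2)*(3/(-7)) - 1 = 38*(3*(-⅐)) - 1 = 38*(-3/7) - 1 = -114/7 - 1 = -121/7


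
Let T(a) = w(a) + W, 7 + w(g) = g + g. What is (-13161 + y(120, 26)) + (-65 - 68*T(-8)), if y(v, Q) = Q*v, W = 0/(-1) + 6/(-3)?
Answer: -8406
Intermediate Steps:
W = -2 (W = 0*(-1) + 6*(-⅓) = 0 - 2 = -2)
w(g) = -7 + 2*g (w(g) = -7 + (g + g) = -7 + 2*g)
T(a) = -9 + 2*a (T(a) = (-7 + 2*a) - 2 = -9 + 2*a)
(-13161 + y(120, 26)) + (-65 - 68*T(-8)) = (-13161 + 26*120) + (-65 - 68*(-9 + 2*(-8))) = (-13161 + 3120) + (-65 - 68*(-9 - 16)) = -10041 + (-65 - 68*(-25)) = -10041 + (-65 + 1700) = -10041 + 1635 = -8406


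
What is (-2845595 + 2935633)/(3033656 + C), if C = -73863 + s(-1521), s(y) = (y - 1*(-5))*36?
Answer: 90038/2905217 ≈ 0.030992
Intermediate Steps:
s(y) = 180 + 36*y (s(y) = (y + 5)*36 = (5 + y)*36 = 180 + 36*y)
C = -128439 (C = -73863 + (180 + 36*(-1521)) = -73863 + (180 - 54756) = -73863 - 54576 = -128439)
(-2845595 + 2935633)/(3033656 + C) = (-2845595 + 2935633)/(3033656 - 128439) = 90038/2905217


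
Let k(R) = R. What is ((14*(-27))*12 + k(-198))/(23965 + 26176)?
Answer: -4734/50141 ≈ -0.094414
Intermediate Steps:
((14*(-27))*12 + k(-198))/(23965 + 26176) = ((14*(-27))*12 - 198)/(23965 + 26176) = (-378*12 - 198)/50141 = (-4536 - 198)*(1/50141) = -4734*1/50141 = -4734/50141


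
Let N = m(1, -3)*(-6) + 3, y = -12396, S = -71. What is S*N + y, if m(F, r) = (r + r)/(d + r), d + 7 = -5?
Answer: -62193/5 ≈ -12439.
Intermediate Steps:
d = -12 (d = -7 - 5 = -12)
m(F, r) = 2*r/(-12 + r) (m(F, r) = (r + r)/(-12 + r) = (2*r)/(-12 + r) = 2*r/(-12 + r))
N = ⅗ (N = (2*(-3)/(-12 - 3))*(-6) + 3 = (2*(-3)/(-15))*(-6) + 3 = (2*(-3)*(-1/15))*(-6) + 3 = (⅖)*(-6) + 3 = -12/5 + 3 = ⅗ ≈ 0.60000)
S*N + y = -71*⅗ - 12396 = -213/5 - 12396 = -62193/5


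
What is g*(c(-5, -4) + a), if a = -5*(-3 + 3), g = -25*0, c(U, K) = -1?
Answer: 0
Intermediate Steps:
g = 0
a = 0 (a = -5*0 = 0)
g*(c(-5, -4) + a) = 0*(-1 + 0) = 0*(-1) = 0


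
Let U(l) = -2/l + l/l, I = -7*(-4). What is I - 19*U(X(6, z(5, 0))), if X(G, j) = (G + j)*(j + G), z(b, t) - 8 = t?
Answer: 901/98 ≈ 9.1939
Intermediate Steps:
I = 28
z(b, t) = 8 + t
X(G, j) = (G + j)² (X(G, j) = (G + j)*(G + j) = (G + j)²)
U(l) = 1 - 2/l (U(l) = -2/l + 1 = 1 - 2/l)
I - 19*U(X(6, z(5, 0))) = 28 - 19*(-2 + (6 + (8 + 0))²)/((6 + (8 + 0))²) = 28 - 19*(-2 + (6 + 8)²)/((6 + 8)²) = 28 - 19*(-2 + 14²)/(14²) = 28 - 19*(-2 + 196)/196 = 28 - 19*194/196 = 28 - 19*97/98 = 28 - 1843/98 = 901/98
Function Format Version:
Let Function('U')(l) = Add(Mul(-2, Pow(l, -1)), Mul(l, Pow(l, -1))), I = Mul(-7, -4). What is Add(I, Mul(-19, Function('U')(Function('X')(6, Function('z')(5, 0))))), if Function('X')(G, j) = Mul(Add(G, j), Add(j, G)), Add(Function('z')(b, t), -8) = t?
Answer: Rational(901, 98) ≈ 9.1939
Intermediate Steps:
I = 28
Function('z')(b, t) = Add(8, t)
Function('X')(G, j) = Pow(Add(G, j), 2) (Function('X')(G, j) = Mul(Add(G, j), Add(G, j)) = Pow(Add(G, j), 2))
Function('U')(l) = Add(1, Mul(-2, Pow(l, -1))) (Function('U')(l) = Add(Mul(-2, Pow(l, -1)), 1) = Add(1, Mul(-2, Pow(l, -1))))
Add(I, Mul(-19, Function('U')(Function('X')(6, Function('z')(5, 0))))) = Add(28, Mul(-19, Mul(Pow(Pow(Add(6, Add(8, 0)), 2), -1), Add(-2, Pow(Add(6, Add(8, 0)), 2))))) = Add(28, Mul(-19, Mul(Pow(Pow(Add(6, 8), 2), -1), Add(-2, Pow(Add(6, 8), 2))))) = Add(28, Mul(-19, Mul(Pow(Pow(14, 2), -1), Add(-2, Pow(14, 2))))) = Add(28, Mul(-19, Mul(Pow(196, -1), Add(-2, 196)))) = Add(28, Mul(-19, Mul(Rational(1, 196), 194))) = Add(28, Mul(-19, Rational(97, 98))) = Add(28, Rational(-1843, 98)) = Rational(901, 98)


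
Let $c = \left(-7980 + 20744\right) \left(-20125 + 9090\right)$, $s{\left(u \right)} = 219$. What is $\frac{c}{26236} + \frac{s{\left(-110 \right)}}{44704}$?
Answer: $- \frac{1574146433819}{293213536} \approx -5368.6$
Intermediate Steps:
$c = -140850740$ ($c = 12764 \left(-11035\right) = -140850740$)
$\frac{c}{26236} + \frac{s{\left(-110 \right)}}{44704} = - \frac{140850740}{26236} + \frac{219}{44704} = \left(-140850740\right) \frac{1}{26236} + 219 \cdot \frac{1}{44704} = - \frac{35212685}{6559} + \frac{219}{44704} = - \frac{1574146433819}{293213536}$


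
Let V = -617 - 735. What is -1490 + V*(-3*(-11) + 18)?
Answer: -70442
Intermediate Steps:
V = -1352
-1490 + V*(-3*(-11) + 18) = -1490 - 1352*(-3*(-11) + 18) = -1490 - 1352*(33 + 18) = -1490 - 1352*51 = -1490 - 68952 = -70442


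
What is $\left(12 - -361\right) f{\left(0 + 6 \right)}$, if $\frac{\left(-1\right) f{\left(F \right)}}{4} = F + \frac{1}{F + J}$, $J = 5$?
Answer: $- \frac{99964}{11} \approx -9087.6$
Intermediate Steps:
$f{\left(F \right)} = - 4 F - \frac{4}{5 + F}$ ($f{\left(F \right)} = - 4 \left(F + \frac{1}{F + 5}\right) = - 4 \left(F + \frac{1}{5 + F}\right) = - 4 F - \frac{4}{5 + F}$)
$\left(12 - -361\right) f{\left(0 + 6 \right)} = \left(12 - -361\right) \frac{4 \left(-1 - \left(0 + 6\right)^{2} - 5 \left(0 + 6\right)\right)}{5 + \left(0 + 6\right)} = \left(12 + 361\right) \frac{4 \left(-1 - 6^{2} - 30\right)}{5 + 6} = 373 \frac{4 \left(-1 - 36 - 30\right)}{11} = 373 \cdot 4 \cdot \frac{1}{11} \left(-1 - 36 - 30\right) = 373 \cdot 4 \cdot \frac{1}{11} \left(-67\right) = 373 \left(- \frac{268}{11}\right) = - \frac{99964}{11}$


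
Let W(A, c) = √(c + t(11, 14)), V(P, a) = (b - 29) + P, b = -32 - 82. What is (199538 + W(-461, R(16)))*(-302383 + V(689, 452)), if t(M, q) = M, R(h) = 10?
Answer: -60227951306 - 301837*√21 ≈ -6.0229e+10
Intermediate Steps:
b = -114
V(P, a) = -143 + P (V(P, a) = (-114 - 29) + P = -143 + P)
W(A, c) = √(11 + c) (W(A, c) = √(c + 11) = √(11 + c))
(199538 + W(-461, R(16)))*(-302383 + V(689, 452)) = (199538 + √(11 + 10))*(-302383 + (-143 + 689)) = (199538 + √21)*(-302383 + 546) = (199538 + √21)*(-301837) = -60227951306 - 301837*√21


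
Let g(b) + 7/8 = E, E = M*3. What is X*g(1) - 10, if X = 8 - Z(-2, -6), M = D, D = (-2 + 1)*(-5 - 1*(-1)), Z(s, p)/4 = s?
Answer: 168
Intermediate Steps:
Z(s, p) = 4*s
D = 4 (D = -(-5 + 1) = -1*(-4) = 4)
M = 4
E = 12 (E = 4*3 = 12)
g(b) = 89/8 (g(b) = -7/8 + 12 = 89/8)
X = 16 (X = 8 - 4*(-2) = 8 - 1*(-8) = 8 + 8 = 16)
X*g(1) - 10 = 16*(89/8) - 10 = 178 - 10 = 168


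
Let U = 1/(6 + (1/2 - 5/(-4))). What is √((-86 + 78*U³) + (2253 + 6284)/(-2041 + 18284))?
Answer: 13*I*√122991890501715/15609523 ≈ 9.2362*I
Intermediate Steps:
U = 4/31 (U = 1/(6 + (1*(½) - 5*(-¼))) = 1/(6 + (½ + 5/4)) = 1/(6 + 7/4) = 1/(31/4) = 4/31 ≈ 0.12903)
√((-86 + 78*U³) + (2253 + 6284)/(-2041 + 18284)) = √((-86 + 78*(4/31)³) + (2253 + 6284)/(-2041 + 18284)) = √((-86 + 78*(64/29791)) + 8537/16243) = √((-86 + 4992/29791) + 8537*(1/16243)) = √(-2557034/29791 + 8537/16243) = √(-41279577495/483895213) = 13*I*√122991890501715/15609523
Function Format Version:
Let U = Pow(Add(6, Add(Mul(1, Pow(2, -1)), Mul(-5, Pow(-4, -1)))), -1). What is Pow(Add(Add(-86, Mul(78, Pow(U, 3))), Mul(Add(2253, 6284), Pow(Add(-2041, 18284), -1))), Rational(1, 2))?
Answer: Mul(Rational(13, 15609523), I, Pow(122991890501715, Rational(1, 2))) ≈ Mul(9.2362, I)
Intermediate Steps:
U = Rational(4, 31) (U = Pow(Add(6, Add(Mul(1, Rational(1, 2)), Mul(-5, Rational(-1, 4)))), -1) = Pow(Add(6, Add(Rational(1, 2), Rational(5, 4))), -1) = Pow(Add(6, Rational(7, 4)), -1) = Pow(Rational(31, 4), -1) = Rational(4, 31) ≈ 0.12903)
Pow(Add(Add(-86, Mul(78, Pow(U, 3))), Mul(Add(2253, 6284), Pow(Add(-2041, 18284), -1))), Rational(1, 2)) = Pow(Add(Add(-86, Mul(78, Pow(Rational(4, 31), 3))), Mul(Add(2253, 6284), Pow(Add(-2041, 18284), -1))), Rational(1, 2)) = Pow(Add(Add(-86, Mul(78, Rational(64, 29791))), Mul(8537, Pow(16243, -1))), Rational(1, 2)) = Pow(Add(Add(-86, Rational(4992, 29791)), Mul(8537, Rational(1, 16243))), Rational(1, 2)) = Pow(Add(Rational(-2557034, 29791), Rational(8537, 16243)), Rational(1, 2)) = Pow(Rational(-41279577495, 483895213), Rational(1, 2)) = Mul(Rational(13, 15609523), I, Pow(122991890501715, Rational(1, 2)))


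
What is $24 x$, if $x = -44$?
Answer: $-1056$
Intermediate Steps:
$24 x = 24 \left(-44\right) = -1056$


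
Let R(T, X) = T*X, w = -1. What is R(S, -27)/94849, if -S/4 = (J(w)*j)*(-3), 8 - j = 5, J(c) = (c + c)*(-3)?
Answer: -5832/94849 ≈ -0.061487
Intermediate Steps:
J(c) = -6*c (J(c) = (2*c)*(-3) = -6*c)
j = 3 (j = 8 - 1*5 = 8 - 5 = 3)
S = 216 (S = -4*-6*(-1)*3*(-3) = -4*6*3*(-3) = -72*(-3) = -4*(-54) = 216)
R(S, -27)/94849 = (216*(-27))/94849 = -5832*1/94849 = -5832/94849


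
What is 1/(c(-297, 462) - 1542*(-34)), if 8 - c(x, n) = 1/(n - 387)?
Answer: 75/3932699 ≈ 1.9071e-5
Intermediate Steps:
c(x, n) = 8 - 1/(-387 + n) (c(x, n) = 8 - 1/(n - 387) = 8 - 1/(-387 + n))
1/(c(-297, 462) - 1542*(-34)) = 1/((-3097 + 8*462)/(-387 + 462) - 1542*(-34)) = 1/((-3097 + 3696)/75 - 257*(-204)) = 1/((1/75)*599 + 52428) = 1/(599/75 + 52428) = 1/(3932699/75) = 75/3932699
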